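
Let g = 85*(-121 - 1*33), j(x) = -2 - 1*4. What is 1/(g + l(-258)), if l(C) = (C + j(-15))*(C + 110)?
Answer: 1/25982 ≈ 3.8488e-5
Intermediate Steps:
j(x) = -6 (j(x) = -2 - 4 = -6)
g = -13090 (g = 85*(-121 - 33) = 85*(-154) = -13090)
l(C) = (-6 + C)*(110 + C) (l(C) = (C - 6)*(C + 110) = (-6 + C)*(110 + C))
1/(g + l(-258)) = 1/(-13090 + (-660 + (-258)**2 + 104*(-258))) = 1/(-13090 + (-660 + 66564 - 26832)) = 1/(-13090 + 39072) = 1/25982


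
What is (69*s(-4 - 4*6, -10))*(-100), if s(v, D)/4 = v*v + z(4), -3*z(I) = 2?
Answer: -21620000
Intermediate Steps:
z(I) = -⅔ (z(I) = -⅓*2 = -⅔)
s(v, D) = -8/3 + 4*v² (s(v, D) = 4*(v*v - ⅔) = 4*(v² - ⅔) = 4*(-⅔ + v²) = -8/3 + 4*v²)
(69*s(-4 - 4*6, -10))*(-100) = (69*(-8/3 + 4*(-4 - 4*6)²))*(-100) = (69*(-8/3 + 4*(-4 - 24)²))*(-100) = (69*(-8/3 + 4*(-28)²))*(-100) = (69*(-8/3 + 4*784))*(-100) = (69*(-8/3 + 3136))*(-100) = (69*(9400/3))*(-100) = 216200*(-100) = -21620000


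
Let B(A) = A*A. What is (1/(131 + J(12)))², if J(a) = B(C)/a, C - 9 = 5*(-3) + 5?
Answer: 144/2474329 ≈ 5.8198e-5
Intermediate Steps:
C = -1 (C = 9 + (5*(-3) + 5) = 9 + (-15 + 5) = 9 - 10 = -1)
B(A) = A²
J(a) = 1/a (J(a) = (-1)²/a = 1/a)
(1/(131 + J(12)))² = (1/(131 + 1/12))² = (1/(1573/12))² = (12/1573)² = 144/2474329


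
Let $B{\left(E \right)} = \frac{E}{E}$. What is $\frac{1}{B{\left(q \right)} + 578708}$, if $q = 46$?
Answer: $\frac{1}{578709} \approx 1.728 \cdot 10^{-6}$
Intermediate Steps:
$B{\left(E \right)} = 1$
$\frac{1}{B{\left(q \right)} + 578708} = \frac{1}{1 + 578708} = \frac{1}{578709}$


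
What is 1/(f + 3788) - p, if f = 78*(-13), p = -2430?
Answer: 6740821/2774 ≈ 2430.0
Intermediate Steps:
f = -1014
1/(f + 3788) - p = 1/(-1014 + 3788) - 1*(-2430) = 1/2774 + 2430 = 6740821/2774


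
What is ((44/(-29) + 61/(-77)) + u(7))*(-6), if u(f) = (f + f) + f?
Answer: -250416/2233 ≈ -112.14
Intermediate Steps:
u(f) = 3*f (u(f) = 2*f + f = 3*f)
((44/(-29) + 61/(-77)) + u(7))*(-6) = ((44/(-29) + 61/(-77)) + 3*7)*(-6) = ((44*(-1/29) + 61*(-1/77)) + 21)*(-6) = ((-44/29 - 61/77) + 21)*(-6) = (-5157/2233 + 21)*(-6) = (41736/2233)*(-6) = -250416/2233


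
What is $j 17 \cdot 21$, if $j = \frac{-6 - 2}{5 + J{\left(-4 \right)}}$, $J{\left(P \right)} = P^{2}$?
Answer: $-136$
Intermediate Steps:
$j = - \frac{8}{21}$ ($j = \frac{-6 - 2}{5 + \left(-4\right)^{2}} = - \frac{8}{5 + 16} = - \frac{8}{21} \approx -0.38095$)
$j 17 \cdot 21 = \left(- \frac{8}{21}\right) 17 \cdot 21 = \left(- \frac{136}{21}\right) 21 = -136$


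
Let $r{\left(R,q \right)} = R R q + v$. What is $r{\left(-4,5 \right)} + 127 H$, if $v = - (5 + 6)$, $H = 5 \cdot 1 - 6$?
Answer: $-58$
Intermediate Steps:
$H = -1$ ($H = 5 - 6 = -1$)
$v = -11$ ($v = \left(-1\right) 11 = -11$)
$r{\left(R,q \right)} = -11 + q R^{2}$ ($r{\left(R,q \right)} = R R q - 11 = R^{2} q - 11 = q R^{2} - 11 = -11 + q R^{2}$)
$r{\left(-4,5 \right)} + 127 H = \left(-11 + 5 \left(-4\right)^{2}\right) + 127 \left(-1\right) = \left(-11 + 5 \cdot 16\right) - 127 = \left(-11 + 80\right) - 127 = 69 - 127 = -58$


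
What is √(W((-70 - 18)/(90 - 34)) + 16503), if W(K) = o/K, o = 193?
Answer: √1982002/11 ≈ 127.99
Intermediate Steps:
W(K) = 193/K
√(W((-70 - 18)/(90 - 34)) + 16503) = √(193/(((-70 - 18)/(90 - 34))) + 16503) = √(193/((-88/56)) + 16503) = √(193/((-88*1/56)) + 16503) = √(193/(-11/7) + 16503) = √(193*(-7/11) + 16503) = √(-1351/11 + 16503) = √(180182/11) = √1982002/11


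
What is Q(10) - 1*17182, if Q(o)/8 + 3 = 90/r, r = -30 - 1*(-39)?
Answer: -17126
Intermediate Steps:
r = 9 (r = -30 + 39 = 9)
Q(o) = 56 (Q(o) = -24 + 8*(90/9) = -24 + 8*(90*(⅑)) = -24 + 8*10 = -24 + 80 = 56)
Q(10) - 1*17182 = 56 - 1*17182 = 56 - 17182 = -17126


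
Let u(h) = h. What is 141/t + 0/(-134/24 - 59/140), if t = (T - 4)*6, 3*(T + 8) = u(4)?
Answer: -141/64 ≈ -2.2031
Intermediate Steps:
T = -20/3 (T = -8 + (⅓)*4 = -8 + 4/3 = -20/3 ≈ -6.6667)
t = -64 (t = (-20/3 - 4)*6 = -32/3*6 = -64)
141/t + 0/(-134/24 - 59/140) = 141/(-64) + 0/(-134/24 - 59/140) = 141*(-1/64) + 0/(-134*1/24 - 59*1/140) = -141/64 + 0/(-67/12 - 59/140) = -141/64 + 0/(-1261/210) = -141/64 + 0*(-210/1261) = -141/64 + 0 = -141/64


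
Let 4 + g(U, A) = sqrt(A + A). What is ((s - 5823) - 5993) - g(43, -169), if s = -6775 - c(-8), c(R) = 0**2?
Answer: -18587 - 13*I*sqrt(2) ≈ -18587.0 - 18.385*I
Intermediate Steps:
c(R) = 0
g(U, A) = -4 + sqrt(2)*sqrt(A) (g(U, A) = -4 + sqrt(A + A) = -4 + sqrt(2*A) = -4 + sqrt(2)*sqrt(A))
s = -6775 (s = -6775 - 1*0 = -6775 + 0 = -6775)
((s - 5823) - 5993) - g(43, -169) = ((-6775 - 5823) - 5993) - (-4 + sqrt(2)*sqrt(-169)) = (-12598 - 5993) - (-4 + sqrt(2)*(13*I)) = -18591 - (-4 + 13*I*sqrt(2)) = -18591 + (4 - 13*I*sqrt(2)) = -18587 - 13*I*sqrt(2)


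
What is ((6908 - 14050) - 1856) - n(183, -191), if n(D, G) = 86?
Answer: -9084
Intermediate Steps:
((6908 - 14050) - 1856) - n(183, -191) = ((6908 - 14050) - 1856) - 1*86 = (-7142 - 1856) - 86 = -8998 - 86 = -9084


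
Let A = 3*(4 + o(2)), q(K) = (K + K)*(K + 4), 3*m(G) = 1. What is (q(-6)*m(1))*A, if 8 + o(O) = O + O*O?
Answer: 48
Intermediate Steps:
o(O) = -8 + O + O² (o(O) = -8 + (O + O*O) = -8 + (O + O²) = -8 + O + O²)
m(G) = ⅓ (m(G) = (⅓)*1 = ⅓)
q(K) = 2*K*(4 + K) (q(K) = (2*K)*(4 + K) = 2*K*(4 + K))
A = 6 (A = 3*(4 + (-8 + 2 + 2²)) = 3*(4 + (-8 + 2 + 4)) = 3*(4 - 2) = 3*2 = 6)
(q(-6)*m(1))*A = ((2*(-6)*(4 - 6))*(⅓))*6 = ((2*(-6)*(-2))*(⅓))*6 = (24*(⅓))*6 = 8*6 = 48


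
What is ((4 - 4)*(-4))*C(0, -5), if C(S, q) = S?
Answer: 0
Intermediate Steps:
((4 - 4)*(-4))*C(0, -5) = ((4 - 4)*(-4))*0 = (0*(-4))*0 = 0*0 = 0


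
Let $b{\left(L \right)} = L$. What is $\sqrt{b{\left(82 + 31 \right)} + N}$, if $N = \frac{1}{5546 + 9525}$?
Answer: $\frac{4 \sqrt{1604142169}}{15071} \approx 10.63$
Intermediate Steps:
$N = \frac{1}{15071} \approx 6.6353 \cdot 10^{-5}$
$\sqrt{b{\left(82 + 31 \right)} + N} = \sqrt{\left(82 + 31\right) + \frac{1}{15071}} = \sqrt{113 + \frac{1}{15071}} = \sqrt{\frac{1703024}{15071}} = \frac{4 \sqrt{1604142169}}{15071}$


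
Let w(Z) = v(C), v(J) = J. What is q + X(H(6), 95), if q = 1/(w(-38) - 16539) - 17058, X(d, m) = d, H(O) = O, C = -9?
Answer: -282176497/16548 ≈ -17052.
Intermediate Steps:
w(Z) = -9
q = -282275785/16548 (q = 1/(-9 - 16539) - 17058 = 1/(-16548) - 17058 = -1/16548 - 17058 = -282275785/16548 ≈ -17058.)
q + X(H(6), 95) = -282275785/16548 + 6 = -282176497/16548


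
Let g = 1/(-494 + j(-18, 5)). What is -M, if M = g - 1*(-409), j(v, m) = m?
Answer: -200000/489 ≈ -409.00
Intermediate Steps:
g = -1/489 (g = 1/(-494 + 5) = 1/(-489) = -1/489 ≈ -0.0020450)
M = 200000/489 (M = -1/489 - 1*(-409) = -1/489 + 409 = 200000/489 ≈ 409.00)
-M = -1*200000/489 = -200000/489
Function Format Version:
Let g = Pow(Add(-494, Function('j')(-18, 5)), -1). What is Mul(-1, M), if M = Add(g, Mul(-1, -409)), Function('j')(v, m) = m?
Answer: Rational(-200000, 489) ≈ -409.00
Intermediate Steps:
g = Rational(-1, 489) (g = Pow(Add(-494, 5), -1) = Pow(-489, -1) = Rational(-1, 489) ≈ -0.0020450)
M = Rational(200000, 489) (M = Add(Rational(-1, 489), Mul(-1, -409)) = Add(Rational(-1, 489), 409) = Rational(200000, 489) ≈ 409.00)
Mul(-1, M) = Mul(-1, Rational(200000, 489)) = Rational(-200000, 489)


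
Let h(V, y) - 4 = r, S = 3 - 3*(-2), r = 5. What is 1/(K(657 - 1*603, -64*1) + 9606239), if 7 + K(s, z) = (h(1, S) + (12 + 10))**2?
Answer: 1/9607193 ≈ 1.0409e-7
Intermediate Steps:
S = 9 (S = 3 + 6 = 9)
h(V, y) = 9 (h(V, y) = 4 + 5 = 9)
K(s, z) = 954 (K(s, z) = -7 + (9 + (12 + 10))**2 = -7 + (9 + 22)**2 = -7 + 31**2 = -7 + 961 = 954)
1/(K(657 - 1*603, -64*1) + 9606239) = 1/(954 + 9606239) = 1/9607193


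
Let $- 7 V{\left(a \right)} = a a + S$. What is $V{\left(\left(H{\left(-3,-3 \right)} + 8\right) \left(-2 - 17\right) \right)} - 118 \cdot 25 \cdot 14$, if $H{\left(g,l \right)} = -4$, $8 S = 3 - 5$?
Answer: $- \frac{1179503}{28} \approx -42125.0$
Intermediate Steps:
$S = - \frac{1}{4}$ ($S = \frac{3 - 5}{8} = \frac{1}{8} \left(-2\right) = - \frac{1}{4} \approx -0.25$)
$V{\left(a \right)} = \frac{1}{28} - \frac{a^{2}}{7}$ ($V{\left(a \right)} = - \frac{a a - \frac{1}{4}}{7} = - \frac{a^{2} - \frac{1}{4}}{7} = - \frac{- \frac{1}{4} + a^{2}}{7} = \frac{1}{28} - \frac{a^{2}}{7}$)
$V{\left(\left(H{\left(-3,-3 \right)} + 8\right) \left(-2 - 17\right) \right)} - 118 \cdot 25 \cdot 14 = \left(\frac{1}{28} - \frac{\left(\left(-4 + 8\right) \left(-2 - 17\right)\right)^{2}}{7}\right) - 118 \cdot 25 \cdot 14 = \left(\frac{1}{28} - \frac{\left(4 \left(-19\right)\right)^{2}}{7}\right) - 41300 = \left(\frac{1}{28} - \frac{\left(-76\right)^{2}}{7}\right) - 41300 = \left(\frac{1}{28} - \frac{5776}{7}\right) - 41300 = - \frac{23103}{28} - 41300 = - \frac{1179503}{28}$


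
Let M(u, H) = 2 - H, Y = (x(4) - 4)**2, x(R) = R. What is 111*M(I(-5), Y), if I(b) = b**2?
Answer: 222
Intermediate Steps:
Y = 0 (Y = (4 - 4)**2 = 0**2 = 0)
111*M(I(-5), Y) = 111*(2 - 1*0) = 111*(2 + 0) = 111*2 = 222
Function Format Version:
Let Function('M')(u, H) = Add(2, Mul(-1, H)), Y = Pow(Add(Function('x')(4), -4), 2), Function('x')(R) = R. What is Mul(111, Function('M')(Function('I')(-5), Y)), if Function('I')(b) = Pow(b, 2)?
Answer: 222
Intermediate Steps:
Y = 0 (Y = Pow(Add(4, -4), 2) = Pow(0, 2) = 0)
Mul(111, Function('M')(Function('I')(-5), Y)) = Mul(111, Add(2, Mul(-1, 0))) = Mul(111, Add(2, 0)) = Mul(111, 2) = 222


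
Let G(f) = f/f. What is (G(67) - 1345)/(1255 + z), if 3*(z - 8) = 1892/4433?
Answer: -1624896/1527139 ≈ -1.0640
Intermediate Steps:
G(f) = 1
z = 9844/1209 (z = 8 + (1892/4433)/3 = 8 + (1892*(1/4433))/3 = 8 + (1/3)*(172/403) = 8 + 172/1209 = 9844/1209 ≈ 8.1423)
(G(67) - 1345)/(1255 + z) = (1 - 1345)/(1255 + 9844/1209) = -1344/1527139/1209 = -1344*1209/1527139 = -1624896/1527139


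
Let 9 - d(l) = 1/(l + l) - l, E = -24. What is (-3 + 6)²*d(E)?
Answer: -2157/16 ≈ -134.81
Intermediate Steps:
d(l) = 9 + l - 1/(2*l) (d(l) = 9 - (1/(l + l) - l) = 9 - (1/(2*l) - l) = 9 + (l - 1/(2*l)) = 9 + l - 1/(2*l))
(-3 + 6)²*d(E) = (-3 + 6)²*(9 - 24 - ½/(-24)) = 3²*(9 - 24 - ½*(-1/24)) = 9*(9 - 24 + 1/48) = 9*(-719/48) = -2157/16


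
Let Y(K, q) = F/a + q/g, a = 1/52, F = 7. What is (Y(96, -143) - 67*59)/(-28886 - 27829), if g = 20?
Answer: 71923/1134300 ≈ 0.063407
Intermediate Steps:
a = 1/52 ≈ 0.019231
Y(K, q) = 364 + q/20 (Y(K, q) = 7/(1/52) + q/20 = 7*52 + q*(1/20) = 364 + q/20)
(Y(96, -143) - 67*59)/(-28886 - 27829) = ((364 + (1/20)*(-143)) - 67*59)/(-28886 - 27829) = ((364 - 143/20) - 3953)/(-56715) = (7137/20 - 3953)*(-1/56715) = -71923/20*(-1/56715) = 71923/1134300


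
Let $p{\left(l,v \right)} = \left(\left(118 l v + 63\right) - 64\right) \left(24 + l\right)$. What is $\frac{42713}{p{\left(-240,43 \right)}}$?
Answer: $\frac{42713}{263036376} \approx 0.00016238$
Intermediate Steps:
$p{\left(l,v \right)} = \left(-1 + 118 l v\right) \left(24 + l\right)$ ($p{\left(l,v \right)} = \left(\left(118 l v + 63\right) - 64\right) \left(24 + l\right) = \left(\left(63 + 118 l v\right) - 64\right) \left(24 + l\right) = \left(-1 + 118 l v\right) \left(24 + l\right)$)
$\frac{42713}{p{\left(-240,43 \right)}} = \frac{42713}{-24 - -240 + 118 \cdot 43 \left(-240\right)^{2} + 2832 \left(-240\right) 43} = \frac{42713}{-24 + 240 + 118 \cdot 43 \cdot 57600 - 29226240} = \frac{42713}{-24 + 240 + 292262400 - 29226240} = \frac{42713}{263036376}$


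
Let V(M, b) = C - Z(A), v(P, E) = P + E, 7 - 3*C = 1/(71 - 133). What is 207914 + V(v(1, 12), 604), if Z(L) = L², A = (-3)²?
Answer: 12885791/62 ≈ 2.0784e+5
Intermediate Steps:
A = 9
C = 145/62 (C = 7/3 - 1/(3*(71 - 133)) = 7/3 - ⅓/(-62) = 7/3 - ⅓*(-1/62) = 7/3 + 1/186 = 145/62 ≈ 2.3387)
v(P, E) = E + P
V(M, b) = -4877/62 (V(M, b) = 145/62 - 1*9² = 145/62 - 1*81 = 145/62 - 81 = -4877/62)
207914 + V(v(1, 12), 604) = 207914 - 4877/62 = 12885791/62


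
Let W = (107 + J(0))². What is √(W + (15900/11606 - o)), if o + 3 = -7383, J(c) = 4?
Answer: 3*√73741732757/5803 ≈ 140.39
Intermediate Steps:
o = -7386 (o = -3 - 7383 = -7386)
W = 12321 (W = (107 + 4)² = 111² = 12321)
√(W + (15900/11606 - o)) = √(12321 + (15900/11606 - 1*(-7386))) = √(12321 + (15900*(1/11606) + 7386)) = √(12321 + (7950/5803 + 7386)) = √(12321 + 42868908/5803) = √(114367671/5803) = 3*√73741732757/5803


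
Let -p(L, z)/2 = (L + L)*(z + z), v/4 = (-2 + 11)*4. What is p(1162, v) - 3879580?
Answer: -5218204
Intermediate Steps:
v = 144 (v = 4*((-2 + 11)*4) = 4*(9*4) = 4*36 = 144)
p(L, z) = -8*L*z (p(L, z) = -2*(L + L)*(z + z) = -2*2*L*2*z = -8*L*z)
p(1162, v) - 3879580 = -8*1162*144 - 3879580 = -1338624 - 3879580 = -5218204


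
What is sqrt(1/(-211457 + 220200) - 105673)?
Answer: I*sqrt(8077649289234)/8743 ≈ 325.07*I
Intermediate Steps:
sqrt(1/(-211457 + 220200) - 105673) = sqrt(1/8743 - 105673) = sqrt(-923899038/8743) = I*sqrt(8077649289234)/8743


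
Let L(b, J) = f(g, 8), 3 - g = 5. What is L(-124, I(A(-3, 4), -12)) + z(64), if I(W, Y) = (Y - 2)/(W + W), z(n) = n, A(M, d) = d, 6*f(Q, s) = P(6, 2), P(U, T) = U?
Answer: 65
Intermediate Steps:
g = -2 (g = 3 - 1*5 = 3 - 5 = -2)
f(Q, s) = 1 (f(Q, s) = (1/6)*6 = 1)
I(W, Y) = (-2 + Y)/(2*W) (I(W, Y) = (-2 + Y)/((2*W)) = (-2 + Y)*(1/(2*W)) = (-2 + Y)/(2*W))
L(b, J) = 1
L(-124, I(A(-3, 4), -12)) + z(64) = 1 + 64 = 65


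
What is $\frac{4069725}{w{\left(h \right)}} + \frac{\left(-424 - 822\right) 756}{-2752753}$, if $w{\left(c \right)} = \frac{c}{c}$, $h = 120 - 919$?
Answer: $\frac{11202948644901}{2752753} \approx 4.0697 \cdot 10^{6}$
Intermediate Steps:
$h = -799$
$w{\left(c \right)} = 1$
$\frac{4069725}{w{\left(h \right)}} + \frac{\left(-424 - 822\right) 756}{-2752753} = \frac{4069725}{1} + \frac{\left(-424 - 822\right) 756}{-2752753} = 4069725 \cdot 1 + \left(-1246\right) 756 \left(- \frac{1}{2752753}\right) = 4069725 - - \frac{941976}{2752753} = 4069725 + \frac{941976}{2752753} = \frac{11202948644901}{2752753}$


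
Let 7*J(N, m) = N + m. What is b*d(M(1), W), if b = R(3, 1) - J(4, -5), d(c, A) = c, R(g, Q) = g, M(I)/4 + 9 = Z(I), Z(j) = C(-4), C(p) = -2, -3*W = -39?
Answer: -968/7 ≈ -138.29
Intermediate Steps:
W = 13 (W = -1/3*(-39) = 13)
Z(j) = -2
M(I) = -44 (M(I) = -36 + 4*(-2) = -36 - 8 = -44)
J(N, m) = N/7 + m/7 (J(N, m) = (N + m)/7 = N/7 + m/7)
b = 22/7 (b = 3 - ((1/7)*4 + (1/7)*(-5)) = 3 - (4/7 - 5/7) = 3 - 1*(-1/7) = 3 + 1/7 = 22/7 ≈ 3.1429)
b*d(M(1), W) = (22/7)*(-44) = -968/7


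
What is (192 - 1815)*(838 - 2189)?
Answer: 2192673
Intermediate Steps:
(192 - 1815)*(838 - 2189) = -1623*(-1351) = 2192673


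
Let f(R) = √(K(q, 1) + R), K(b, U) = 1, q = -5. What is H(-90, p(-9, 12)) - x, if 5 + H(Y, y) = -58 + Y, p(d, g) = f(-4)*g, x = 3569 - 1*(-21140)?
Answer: -24862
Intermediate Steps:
f(R) = √(1 + R)
x = 24709 (x = 3569 + 21140 = 24709)
p(d, g) = I*g*√3 (p(d, g) = √(1 - 4)*g = √(-3)*g = (I*√3)*g = I*g*√3)
H(Y, y) = -63 + Y (H(Y, y) = -5 + (-58 + Y) = -63 + Y)
H(-90, p(-9, 12)) - x = (-63 - 90) - 1*24709 = -153 - 24709 = -24862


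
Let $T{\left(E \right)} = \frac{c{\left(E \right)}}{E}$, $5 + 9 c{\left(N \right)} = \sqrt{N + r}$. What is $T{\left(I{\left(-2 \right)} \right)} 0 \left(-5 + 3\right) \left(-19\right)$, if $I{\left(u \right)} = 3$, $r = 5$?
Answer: $0$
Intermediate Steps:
$c{\left(N \right)} = - \frac{5}{9} + \frac{\sqrt{5 + N}}{9}$ ($c{\left(N \right)} = - \frac{5}{9} + \frac{\sqrt{N + 5}}{9} = - \frac{5}{9} + \frac{\sqrt{5 + N}}{9}$)
$T{\left(E \right)} = \frac{- \frac{5}{9} + \frac{\sqrt{5 + E}}{9}}{E}$
$T{\left(I{\left(-2 \right)} \right)} 0 \left(-5 + 3\right) \left(-19\right) = \frac{-5 + \sqrt{5 + 3}}{9 \cdot 3} \cdot 0 \left(-5 + 3\right) \left(-19\right) = \frac{1}{9} \cdot \frac{1}{3} \left(-5 + \sqrt{8}\right) 0 \left(-2\right) \left(-19\right) = \frac{1}{9} \cdot \frac{1}{3} \left(-5 + 2 \sqrt{2}\right) 0 \left(-19\right) = \left(- \frac{5}{27} + \frac{2 \sqrt{2}}{27}\right) 0 \left(-19\right) = 0 \left(-19\right) = 0$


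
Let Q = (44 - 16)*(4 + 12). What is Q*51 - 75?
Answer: 22773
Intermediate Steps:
Q = 448 (Q = 28*16 = 448)
Q*51 - 75 = 448*51 - 75 = 22848 - 75 = 22773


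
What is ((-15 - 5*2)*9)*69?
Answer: -15525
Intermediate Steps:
((-15 - 5*2)*9)*69 = ((-15 - 10)*9)*69 = -25*9*69 = -225*69 = -15525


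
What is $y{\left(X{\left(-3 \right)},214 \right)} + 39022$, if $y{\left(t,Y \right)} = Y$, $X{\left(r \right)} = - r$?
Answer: $39236$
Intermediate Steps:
$y{\left(X{\left(-3 \right)},214 \right)} + 39022 = 214 + 39022 = 39236$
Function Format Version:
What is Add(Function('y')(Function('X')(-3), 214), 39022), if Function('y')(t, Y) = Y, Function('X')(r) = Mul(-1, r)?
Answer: 39236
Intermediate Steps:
Add(Function('y')(Function('X')(-3), 214), 39022) = Add(214, 39022) = 39236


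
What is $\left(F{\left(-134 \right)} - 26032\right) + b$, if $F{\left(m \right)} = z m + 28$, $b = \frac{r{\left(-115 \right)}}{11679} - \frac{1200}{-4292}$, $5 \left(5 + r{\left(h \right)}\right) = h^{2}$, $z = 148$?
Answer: $- \frac{191463522864}{4177189} \approx -45836.0$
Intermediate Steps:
$r{\left(h \right)} = -5 + \frac{h^{2}}{5}$
$b = \frac{2112140}{4177189}$ ($b = \frac{-5 + \frac{\left(-115\right)^{2}}{5}}{11679} - \frac{1200}{-4292} = \left(-5 + \frac{1}{5} \cdot 13225\right) \frac{1}{11679} - - \frac{300}{1073} = \left(-5 + 2645\right) \frac{1}{11679} + \frac{300}{1073} = 2640 \cdot \frac{1}{11679} + \frac{300}{1073} = \frac{880}{3893} + \frac{300}{1073} = \frac{2112140}{4177189} \approx 0.50564$)
$F{\left(m \right)} = 28 + 148 m$ ($F{\left(m \right)} = 148 m + 28 = 28 + 148 m$)
$\left(F{\left(-134 \right)} - 26032\right) + b = \left(\left(28 + 148 \left(-134\right)\right) - 26032\right) + \frac{2112140}{4177189} = \left(\left(28 - 19832\right) - 26032\right) + \frac{2112140}{4177189} = \left(-19804 - 26032\right) + \frac{2112140}{4177189} = -45836 + \frac{2112140}{4177189} = - \frac{191463522864}{4177189}$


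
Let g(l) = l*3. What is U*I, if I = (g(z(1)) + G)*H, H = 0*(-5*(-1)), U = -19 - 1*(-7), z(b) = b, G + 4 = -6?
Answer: 0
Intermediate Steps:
G = -10 (G = -4 - 6 = -10)
U = -12 (U = -19 + 7 = -12)
g(l) = 3*l
H = 0 (H = 0*5 = 0)
I = 0 (I = (3*1 - 10)*0 = (3 - 10)*0 = -7*0 = 0)
U*I = -12*0 = 0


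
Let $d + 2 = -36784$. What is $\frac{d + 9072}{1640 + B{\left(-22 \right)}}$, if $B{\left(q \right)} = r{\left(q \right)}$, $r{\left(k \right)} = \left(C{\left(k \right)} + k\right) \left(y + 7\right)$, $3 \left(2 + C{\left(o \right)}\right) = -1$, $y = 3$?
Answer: $- \frac{41571}{2095} \approx -19.843$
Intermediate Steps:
$d = -36786$ ($d = -2 - 36784 = -36786$)
$C{\left(o \right)} = - \frac{7}{3}$ ($C{\left(o \right)} = -2 + \frac{1}{3} \left(-1\right) = -2 - \frac{1}{3} = - \frac{7}{3}$)
$r{\left(k \right)} = - \frac{70}{3} + 10 k$ ($r{\left(k \right)} = \left(- \frac{7}{3} + k\right) \left(3 + 7\right) = \left(- \frac{7}{3} + k\right) 10 = - \frac{70}{3} + 10 k$)
$B{\left(q \right)} = - \frac{70}{3} + 10 q$
$\frac{d + 9072}{1640 + B{\left(-22 \right)}} = \frac{-36786 + 9072}{1640 + \left(- \frac{70}{3} + 10 \left(-22\right)\right)} = - \frac{27714}{1640 - \frac{730}{3}} = - \frac{27714}{\frac{4190}{3}} = \left(-27714\right) \frac{3}{4190} = - \frac{41571}{2095}$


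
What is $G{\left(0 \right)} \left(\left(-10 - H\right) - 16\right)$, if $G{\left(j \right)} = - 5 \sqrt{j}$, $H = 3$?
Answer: $0$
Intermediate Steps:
$G{\left(0 \right)} \left(\left(-10 - H\right) - 16\right) = - 5 \sqrt{0} \left(\left(-10 - 3\right) - 16\right) = \left(-5\right) 0 \left(\left(-10 - 3\right) - 16\right) = 0 \left(-13 - 16\right) = 0 \left(-29\right) = 0$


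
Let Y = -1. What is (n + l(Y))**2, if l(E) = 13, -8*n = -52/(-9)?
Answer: 48841/324 ≈ 150.74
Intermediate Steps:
n = -13/18 (n = -(-13)/(2*(-9)) = -(-13)*(-1)/(2*9) = -1/8*52/9 = -13/18 ≈ -0.72222)
(n + l(Y))**2 = (-13/18 + 13)**2 = (221/18)**2 = 48841/324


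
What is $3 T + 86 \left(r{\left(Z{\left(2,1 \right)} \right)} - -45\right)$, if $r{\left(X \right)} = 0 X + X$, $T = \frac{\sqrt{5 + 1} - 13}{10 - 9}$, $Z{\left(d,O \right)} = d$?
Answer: $4003 + 3 \sqrt{6} \approx 4010.3$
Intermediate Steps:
$T = -13 + \sqrt{6}$ ($T = \frac{\sqrt{6} - 13}{1} = \left(-13 + \sqrt{6}\right) 1 = -13 + \sqrt{6} \approx -10.551$)
$r{\left(X \right)} = X$ ($r{\left(X \right)} = 0 + X = X$)
$3 T + 86 \left(r{\left(Z{\left(2,1 \right)} \right)} - -45\right) = 3 \left(-13 + \sqrt{6}\right) + 86 \left(2 - -45\right) = \left(-39 + 3 \sqrt{6}\right) + 86 \left(2 + 45\right) = \left(-39 + 3 \sqrt{6}\right) + 86 \cdot 47 = \left(-39 + 3 \sqrt{6}\right) + 4042 = 4003 + 3 \sqrt{6}$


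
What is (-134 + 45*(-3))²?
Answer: 72361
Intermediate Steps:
(-134 + 45*(-3))² = (-134 - 135)² = (-269)² = 72361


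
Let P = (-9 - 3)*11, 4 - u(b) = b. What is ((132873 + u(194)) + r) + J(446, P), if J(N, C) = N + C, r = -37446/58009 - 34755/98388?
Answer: 253019993309227/1902463164 ≈ 1.3300e+5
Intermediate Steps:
u(b) = 4 - b
P = -132 (P = -12*11 = -132)
r = -1900113281/1902463164 (r = -37446*1/58009 - 34755*1/98388 = -37446/58009 - 11585/32796 = -1900113281/1902463164 ≈ -0.99876)
J(N, C) = C + N
((132873 + u(194)) + r) + J(446, P) = ((132873 + (4 - 1*194)) - 1900113281/1902463164) + (-132 + 446) = ((132873 + (4 - 194)) - 1900113281/1902463164) + 314 = ((132873 - 190) - 1900113281/1902463164) + 314 = (132683 - 1900113281/1902463164) + 314 = 252422619875731/1902463164 + 314 = 253019993309227/1902463164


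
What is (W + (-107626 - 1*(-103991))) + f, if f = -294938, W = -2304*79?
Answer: -480589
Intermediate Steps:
W = -182016
(W + (-107626 - 1*(-103991))) + f = (-182016 + (-107626 - 1*(-103991))) - 294938 = (-182016 + (-107626 + 103991)) - 294938 = (-182016 - 3635) - 294938 = -185651 - 294938 = -480589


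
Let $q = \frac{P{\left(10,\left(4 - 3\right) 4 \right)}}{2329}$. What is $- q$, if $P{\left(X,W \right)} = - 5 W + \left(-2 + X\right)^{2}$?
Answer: $- \frac{44}{2329} \approx -0.018892$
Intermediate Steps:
$P{\left(X,W \right)} = \left(-2 + X\right)^{2} - 5 W$
$q = \frac{44}{2329}$ ($q = \frac{\left(-2 + 10\right)^{2} - 5 \left(4 - 3\right) 4}{2329} = \left(8^{2} - 5 \cdot 1 \cdot 4\right) \frac{1}{2329} = \left(64 - 20\right) \frac{1}{2329} = 44 \cdot \frac{1}{2329} = \frac{44}{2329} \approx 0.018892$)
$- q = \left(-1\right) \frac{44}{2329} = - \frac{44}{2329}$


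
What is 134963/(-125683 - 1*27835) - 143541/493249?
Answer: -88606492025/75722599982 ≈ -1.1701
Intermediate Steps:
134963/(-125683 - 1*27835) - 143541/493249 = 134963/(-125683 - 27835) - 143541*1/493249 = 134963/(-153518) - 143541/493249 = 134963*(-1/153518) - 143541/493249 = -134963/153518 - 143541/493249 = -88606492025/75722599982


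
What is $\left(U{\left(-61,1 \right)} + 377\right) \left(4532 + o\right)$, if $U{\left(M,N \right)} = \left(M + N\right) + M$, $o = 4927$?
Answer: $2421504$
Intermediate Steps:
$U{\left(M,N \right)} = N + 2 M$
$\left(U{\left(-61,1 \right)} + 377\right) \left(4532 + o\right) = \left(\left(1 + 2 \left(-61\right)\right) + 377\right) \left(4532 + 4927\right) = \left(\left(1 - 122\right) + 377\right) 9459 = \left(-121 + 377\right) 9459 = 256 \cdot 9459 = 2421504$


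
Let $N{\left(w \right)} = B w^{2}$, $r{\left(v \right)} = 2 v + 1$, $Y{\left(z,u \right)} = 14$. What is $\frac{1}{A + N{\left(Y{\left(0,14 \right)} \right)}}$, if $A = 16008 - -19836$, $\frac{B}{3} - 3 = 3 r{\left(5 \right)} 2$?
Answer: $\frac{1}{76416} \approx 1.3086 \cdot 10^{-5}$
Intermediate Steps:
$r{\left(v \right)} = 1 + 2 v$
$B = 207$ ($B = 9 + 3 \cdot 3 \left(1 + 2 \cdot 5\right) 2 = 9 + 3 \cdot 3 \left(1 + 10\right) 2 = 9 + 3 \cdot 3 \cdot 11 \cdot 2 = 9 + 3 \cdot 33 \cdot 2 = 9 + 3 \cdot 66 = 9 + 198 = 207$)
$N{\left(w \right)} = 207 w^{2}$
$A = 35844$ ($A = 16008 + 19836 = 35844$)
$\frac{1}{A + N{\left(Y{\left(0,14 \right)} \right)}} = \frac{1}{35844 + 207 \cdot 14^{2}} = \frac{1}{35844 + 207 \cdot 196} = \frac{1}{35844 + 40572} = \frac{1}{76416}$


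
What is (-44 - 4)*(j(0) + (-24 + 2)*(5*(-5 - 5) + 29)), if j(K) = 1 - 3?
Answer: -22080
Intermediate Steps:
j(K) = -2
(-44 - 4)*(j(0) + (-24 + 2)*(5*(-5 - 5) + 29)) = (-44 - 4)*(-2 + (-24 + 2)*(5*(-5 - 5) + 29)) = -48*(-2 - 22*(5*(-10) + 29)) = -48*(-2 - 22*(-50 + 29)) = -48*(-2 - 22*(-21)) = -48*(-2 + 462) = -48*460 = -22080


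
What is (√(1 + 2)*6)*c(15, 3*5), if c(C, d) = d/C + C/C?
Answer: 12*√3 ≈ 20.785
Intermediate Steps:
c(C, d) = 1 + d/C (c(C, d) = d/C + 1 = 1 + d/C)
(√(1 + 2)*6)*c(15, 3*5) = (√(1 + 2)*6)*((15 + 3*5)/15) = (√3*6)*((15 + 15)/15) = (6*√3)*((1/15)*30) = (6*√3)*2 = 12*√3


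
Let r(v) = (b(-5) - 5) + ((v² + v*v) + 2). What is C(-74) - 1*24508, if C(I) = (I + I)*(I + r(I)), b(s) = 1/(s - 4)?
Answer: -14705924/9 ≈ -1.6340e+6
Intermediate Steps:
b(s) = 1/(-4 + s)
r(v) = -28/9 + 2*v² (r(v) = (1/(-4 - 5) - 5) + ((v² + v*v) + 2) = (1/(-9) - 5) + ((v² + v²) + 2) = (-⅑ - 5) + (2*v² + 2) = -46/9 + (2 + 2*v²) = -28/9 + 2*v²)
C(I) = 2*I*(-28/9 + I + 2*I²) (C(I) = (I + I)*(I + (-28/9 + 2*I²)) = (2*I)*(-28/9 + I + 2*I²) = 2*I*(-28/9 + I + 2*I²))
C(-74) - 1*24508 = (2/9)*(-74)*(-28 + 9*(-74) + 18*(-74)²) - 1*24508 = (2/9)*(-74)*(-28 - 666 + 18*5476) - 24508 = (2/9)*(-74)*(-28 - 666 + 98568) - 24508 = (2/9)*(-74)*97874 - 24508 = -14485352/9 - 24508 = -14705924/9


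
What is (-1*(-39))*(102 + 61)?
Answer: 6357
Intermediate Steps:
(-1*(-39))*(102 + 61) = 39*163 = 6357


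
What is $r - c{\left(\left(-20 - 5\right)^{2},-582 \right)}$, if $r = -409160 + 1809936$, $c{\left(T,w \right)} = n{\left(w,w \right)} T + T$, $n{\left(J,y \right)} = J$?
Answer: $1763901$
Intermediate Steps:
$c{\left(T,w \right)} = T + T w$ ($c{\left(T,w \right)} = w T + T = T w + T = T + T w$)
$r = 1400776$
$r - c{\left(\left(-20 - 5\right)^{2},-582 \right)} = 1400776 - \left(-20 - 5\right)^{2} \left(1 - 582\right) = 1400776 - \left(-25\right)^{2} \left(-581\right) = 1400776 - 625 \left(-581\right) = 1400776 - -363125 = 1400776 + 363125 = 1763901$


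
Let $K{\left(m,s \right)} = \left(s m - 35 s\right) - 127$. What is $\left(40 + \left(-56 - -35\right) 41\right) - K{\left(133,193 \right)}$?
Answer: $-19608$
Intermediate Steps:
$K{\left(m,s \right)} = -127 - 35 s + m s$ ($K{\left(m,s \right)} = \left(m s - 35 s\right) - 127 = \left(- 35 s + m s\right) - 127 = -127 - 35 s + m s$)
$\left(40 + \left(-56 - -35\right) 41\right) - K{\left(133,193 \right)} = \left(40 + \left(-56 - -35\right) 41\right) - \left(-127 - 6755 + 133 \cdot 193\right) = \left(40 + \left(-56 + 35\right) 41\right) - \left(-127 - 6755 + 25669\right) = \left(40 - 861\right) - 18787 = -821 - 18787 = -19608$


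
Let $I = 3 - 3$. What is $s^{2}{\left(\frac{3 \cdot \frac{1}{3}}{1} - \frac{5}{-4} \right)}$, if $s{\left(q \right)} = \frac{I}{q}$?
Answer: $0$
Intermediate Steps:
$I = 0$ ($I = 3 - 3 = 0$)
$s{\left(q \right)} = 0$ ($s{\left(q \right)} = \frac{0}{q} = 0$)
$s^{2}{\left(\frac{3 \cdot \frac{1}{3}}{1} - \frac{5}{-4} \right)} = 0^{2} = 0$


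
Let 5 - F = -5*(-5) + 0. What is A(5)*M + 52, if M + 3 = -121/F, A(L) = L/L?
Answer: 1101/20 ≈ 55.050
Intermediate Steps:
A(L) = 1
F = -20 (F = 5 - (-5*(-5) + 0) = 5 - (25 + 0) = 5 - 1*25 = 5 - 25 = -20)
M = 61/20 (M = -3 - 121/(-20) = -3 - 121*(-1/20) = -3 + 121/20 = 61/20 ≈ 3.0500)
A(5)*M + 52 = 1*(61/20) + 52 = 61/20 + 52 = 1101/20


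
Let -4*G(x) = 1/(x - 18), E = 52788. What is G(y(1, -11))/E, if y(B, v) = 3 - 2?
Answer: 1/3589584 ≈ 2.7858e-7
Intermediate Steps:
y(B, v) = 1
G(x) = -1/(4*(-18 + x)) (G(x) = -1/(4*(x - 18)) = -1/(4*(-18 + x)))
G(y(1, -11))/E = -1/(-72 + 4*1)/52788 = -1/(-72 + 4)*(1/52788) = -1/(-68)*(1/52788) = -1*(-1/68)*(1/52788) = (1/68)*(1/52788) = 1/3589584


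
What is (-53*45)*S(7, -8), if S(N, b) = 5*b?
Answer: 95400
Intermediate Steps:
(-53*45)*S(7, -8) = (-53*45)*(5*(-8)) = -2385*(-40) = 95400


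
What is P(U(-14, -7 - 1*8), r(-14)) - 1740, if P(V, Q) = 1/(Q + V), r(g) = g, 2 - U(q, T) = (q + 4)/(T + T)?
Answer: -64383/37 ≈ -1740.1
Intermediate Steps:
U(q, T) = 2 - (4 + q)/(2*T) (U(q, T) = 2 - (q + 4)/(T + T) = 2 - (4 + q)/(2*T))
P(U(-14, -7 - 1*8), r(-14)) - 1740 = 1/(-14 + (-4 - 1*(-14) + 4*(-7 - 1*8))/(2*(-7 - 1*8))) - 1740 = 1/(-14 + (-4 + 14 + 4*(-7 - 8))/(2*(-7 - 8))) - 1740 = 1/(-14 + (½)*(-4 + 14 + 4*(-15))/(-15)) - 1740 = 1/(-14 + (½)*(-1/15)*(-4 + 14 - 60)) - 1740 = 1/(-14 + (½)*(-1/15)*(-50)) - 1740 = 1/(-14 + 5/3) - 1740 = 1/(-37/3) - 1740 = -3/37 - 1740 = -64383/37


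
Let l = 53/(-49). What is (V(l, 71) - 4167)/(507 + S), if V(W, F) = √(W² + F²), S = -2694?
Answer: 463/243 - 25*√19370/107163 ≈ 1.8729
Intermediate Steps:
l = -53/49 (l = 53*(-1/49) = -53/49 ≈ -1.0816)
V(W, F) = √(F² + W²)
(V(l, 71) - 4167)/(507 + S) = (√(71² + (-53/49)²) - 4167)/(507 - 2694) = (√(5041 + 2809/2401) - 4167)/(-2187) = (√(12106250/2401) - 4167)*(-1/2187) = (25*√19370/49 - 4167)*(-1/2187) = (-4167 + 25*√19370/49)*(-1/2187) = 463/243 - 25*√19370/107163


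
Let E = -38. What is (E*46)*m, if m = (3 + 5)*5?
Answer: -69920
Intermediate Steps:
m = 40 (m = 8*5 = 40)
(E*46)*m = -38*46*40 = -1748*40 = -69920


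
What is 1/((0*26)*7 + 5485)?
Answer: 1/5485 ≈ 0.00018232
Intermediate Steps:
1/((0*26)*7 + 5485) = 1/(0*7 + 5485) = 1/(0 + 5485) = 1/5485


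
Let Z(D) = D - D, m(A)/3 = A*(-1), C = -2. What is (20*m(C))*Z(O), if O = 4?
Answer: 0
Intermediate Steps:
m(A) = -3*A (m(A) = 3*(A*(-1)) = 3*(-A) = -3*A)
Z(D) = 0
(20*m(C))*Z(O) = (20*(-3*(-2)))*0 = (20*6)*0 = 120*0 = 0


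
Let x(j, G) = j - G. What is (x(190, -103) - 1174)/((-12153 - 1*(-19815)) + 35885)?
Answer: -881/43547 ≈ -0.020231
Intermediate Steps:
(x(190, -103) - 1174)/((-12153 - 1*(-19815)) + 35885) = ((190 - 1*(-103)) - 1174)/((-12153 - 1*(-19815)) + 35885) = ((190 + 103) - 1174)/((-12153 + 19815) + 35885) = (293 - 1174)/(7662 + 35885) = -881/43547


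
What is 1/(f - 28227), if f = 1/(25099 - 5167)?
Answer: -19932/562620563 ≈ -3.5427e-5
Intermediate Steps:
f = 1/19932 ≈ 5.0171e-5
1/(f - 28227) = 1/(1/19932 - 28227) = 1/(-562620563/19932) = -19932/562620563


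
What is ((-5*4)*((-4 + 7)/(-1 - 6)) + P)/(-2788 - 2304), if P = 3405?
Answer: -23895/35644 ≈ -0.67038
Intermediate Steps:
((-5*4)*((-4 + 7)/(-1 - 6)) + P)/(-2788 - 2304) = ((-5*4)*((-4 + 7)/(-1 - 6)) + 3405)/(-2788 - 2304) = (-60/(-7) + 3405)/(-5092) = (-60*(-1)/7 + 3405)*(-1/5092) = (-20*(-3/7) + 3405)*(-1/5092) = (60/7 + 3405)*(-1/5092) = (23895/7)*(-1/5092) = -23895/35644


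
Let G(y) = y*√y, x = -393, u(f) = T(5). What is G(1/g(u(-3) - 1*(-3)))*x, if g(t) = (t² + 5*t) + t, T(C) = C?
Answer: -393*√7/3136 ≈ -0.33156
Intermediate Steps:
u(f) = 5
g(t) = t² + 6*t
G(y) = y^(3/2)
G(1/g(u(-3) - 1*(-3)))*x = (1/((5 - 1*(-3))*(6 + (5 - 1*(-3)))))^(3/2)*(-393) = (1/((5 + 3)*(6 + (5 + 3))))^(3/2)*(-393) = (1/(8*(6 + 8)))^(3/2)*(-393) = (1/(8*14))^(3/2)*(-393) = (1/112)^(3/2)*(-393) = (√7/3136)*(-393) = -393*√7/3136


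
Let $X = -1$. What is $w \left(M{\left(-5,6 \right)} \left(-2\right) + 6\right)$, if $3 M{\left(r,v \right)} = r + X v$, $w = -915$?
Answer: $-12200$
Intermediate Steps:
$M{\left(r,v \right)} = - \frac{v}{3} + \frac{r}{3}$ ($M{\left(r,v \right)} = \frac{r - v}{3} = - \frac{v}{3} + \frac{r}{3}$)
$w \left(M{\left(-5,6 \right)} \left(-2\right) + 6\right) = - 915 \left(\left(\left(- \frac{1}{3}\right) 6 + \frac{1}{3} \left(-5\right)\right) \left(-2\right) + 6\right) = - 915 \left(\left(-2 - \frac{5}{3}\right) \left(-2\right) + 6\right) = - 915 \left(\left(- \frac{11}{3}\right) \left(-2\right) + 6\right) = - 915 \left(\frac{22}{3} + 6\right) = \left(-915\right) \frac{40}{3} = -12200$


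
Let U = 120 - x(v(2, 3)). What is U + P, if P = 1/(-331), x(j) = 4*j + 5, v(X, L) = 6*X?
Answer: 22176/331 ≈ 66.997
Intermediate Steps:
x(j) = 5 + 4*j
U = 67 (U = 120 - (5 + 4*(6*2)) = 120 - (5 + 4*12) = 120 - (5 + 48) = 120 - 1*53 = 120 - 53 = 67)
P = -1/331 ≈ -0.0030211
U + P = 67 - 1/331 = 22176/331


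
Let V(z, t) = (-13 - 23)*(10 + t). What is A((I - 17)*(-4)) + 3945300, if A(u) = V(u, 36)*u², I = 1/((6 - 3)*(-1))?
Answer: -4015276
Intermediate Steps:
I = -⅓ (I = 1/(3*(-1)) = 1/(-3) = -⅓ ≈ -0.33333)
V(z, t) = -360 - 36*t (V(z, t) = -36*(10 + t) = -360 - 36*t)
A(u) = -1656*u² (A(u) = (-360 - 36*36)*u² = (-360 - 1296)*u² = -1656*u²)
A((I - 17)*(-4)) + 3945300 = -1656*16*(-⅓ - 17)² + 3945300 = -1656*(-52/3*(-4))² + 3945300 = -1656*(208/3)² + 3945300 = -1656*43264/9 + 3945300 = -7960576 + 3945300 = -4015276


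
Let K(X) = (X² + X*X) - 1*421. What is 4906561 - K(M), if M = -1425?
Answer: 845732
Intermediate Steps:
K(X) = -421 + 2*X² (K(X) = (X² + X²) - 421 = 2*X² - 421 = -421 + 2*X²)
4906561 - K(M) = 4906561 - (-421 + 2*(-1425)²) = 4906561 - (-421 + 2*2030625) = 4906561 - (-421 + 4061250) = 4906561 - 1*4060829 = 4906561 - 4060829 = 845732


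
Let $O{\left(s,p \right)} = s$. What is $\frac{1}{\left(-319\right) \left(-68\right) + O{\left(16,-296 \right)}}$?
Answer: $\frac{1}{21708} \approx 4.6066 \cdot 10^{-5}$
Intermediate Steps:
$\frac{1}{\left(-319\right) \left(-68\right) + O{\left(16,-296 \right)}} = \frac{1}{\left(-319\right) \left(-68\right) + 16} = \frac{1}{21692 + 16} = \frac{1}{21708}$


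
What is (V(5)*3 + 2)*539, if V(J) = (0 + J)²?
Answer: 41503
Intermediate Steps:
V(J) = J²
(V(5)*3 + 2)*539 = (5²*3 + 2)*539 = (25*3 + 2)*539 = (75 + 2)*539 = 77*539 = 41503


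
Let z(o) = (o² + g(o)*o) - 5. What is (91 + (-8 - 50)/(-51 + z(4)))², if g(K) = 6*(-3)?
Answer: 26265625/3136 ≈ 8375.5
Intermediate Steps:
g(K) = -18
z(o) = -5 + o² - 18*o (z(o) = (o² - 18*o) - 5 = -5 + o² - 18*o)
(91 + (-8 - 50)/(-51 + z(4)))² = (91 + (-8 - 50)/(-51 + (-5 + 4² - 18*4)))² = (91 - 58/(-51 + (-5 + 16 - 72)))² = (91 - 58/(-51 - 61))² = (91 - 58/(-112))² = (91 - 58*(-1/112))² = (91 + 29/56)² = (5125/56)² = 26265625/3136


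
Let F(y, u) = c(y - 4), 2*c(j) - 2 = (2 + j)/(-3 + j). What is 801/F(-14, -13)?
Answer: 16821/29 ≈ 580.03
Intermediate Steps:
c(j) = 1 + (2 + j)/(2*(-3 + j)) (c(j) = 1 + ((2 + j)/(-3 + j))/2 = 1 + (2 + j)/(2*(-3 + j)))
F(y, u) = (-16 + 3*y)/(2*(-7 + y)) (F(y, u) = (-4 + 3*(y - 4))/(2*(-3 + (y - 4))) = (-4 + 3*(-4 + y))/(2*(-3 + (-4 + y))) = (-4 + (-12 + 3*y))/(2*(-7 + y)) = (-16 + 3*y)/(2*(-7 + y)))
801/F(-14, -13) = 801/(((-16 + 3*(-14))/(2*(-7 - 14)))) = 801/(((1/2)*(-16 - 42)/(-21))) = 801/(((1/2)*(-1/21)*(-58))) = 801/(29/21) = 801*(21/29) = 16821/29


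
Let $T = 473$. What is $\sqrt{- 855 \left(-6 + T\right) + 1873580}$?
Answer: $\sqrt{1474295} \approx 1214.2$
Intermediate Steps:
$\sqrt{- 855 \left(-6 + T\right) + 1873580} = \sqrt{- 855 \left(-6 + 473\right) + 1873580} = \sqrt{\left(-855\right) 467 + 1873580} = \sqrt{-399285 + 1873580} = \sqrt{1474295}$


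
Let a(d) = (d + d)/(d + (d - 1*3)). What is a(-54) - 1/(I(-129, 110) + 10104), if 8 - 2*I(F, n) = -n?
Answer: 365831/376031 ≈ 0.97287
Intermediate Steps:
I(F, n) = 4 + n/2 (I(F, n) = 4 - (-1)*n/2 = 4 + n/2)
a(d) = 2*d/(-3 + 2*d) (a(d) = (2*d)/(d + (d - 3)) = (2*d)/(d + (-3 + d)) = (2*d)/(-3 + 2*d) = 2*d/(-3 + 2*d))
a(-54) - 1/(I(-129, 110) + 10104) = 2*(-54)/(-3 + 2*(-54)) - 1/((4 + (1/2)*110) + 10104) = 2*(-54)/(-3 - 108) - 1/((4 + 55) + 10104) = 2*(-54)/(-111) - 1/(59 + 10104) = 2*(-54)*(-1/111) - 1/10163 = 36/37 - 1*1/10163 = 36/37 - 1/10163 = 365831/376031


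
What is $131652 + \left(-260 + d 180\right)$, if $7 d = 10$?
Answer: $\frac{921544}{7} \approx 1.3165 \cdot 10^{5}$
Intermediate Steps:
$d = \frac{10}{7}$ ($d = \frac{1}{7} \cdot 10 = \frac{10}{7} \approx 1.4286$)
$131652 + \left(-260 + d 180\right) = 131652 + \left(-260 + \frac{10}{7} \cdot 180\right) = 131652 + \left(-260 + \frac{1800}{7}\right) = 131652 - \frac{20}{7} = \frac{921544}{7}$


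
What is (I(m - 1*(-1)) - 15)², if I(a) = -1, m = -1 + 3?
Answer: 256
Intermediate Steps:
m = 2
(I(m - 1*(-1)) - 15)² = (-1 - 15)² = (-16)² = 256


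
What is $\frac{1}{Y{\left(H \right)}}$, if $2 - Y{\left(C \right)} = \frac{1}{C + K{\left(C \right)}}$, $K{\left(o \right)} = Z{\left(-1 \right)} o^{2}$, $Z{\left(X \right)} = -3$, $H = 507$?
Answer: $\frac{770640}{1541281} \approx 0.5$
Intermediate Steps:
$K{\left(o \right)} = - 3 o^{2}$
$Y{\left(C \right)} = 2 - \frac{1}{C - 3 C^{2}}$
$\frac{1}{Y{\left(H \right)}} = \frac{1}{\frac{1}{507} \frac{1}{1 - 1521} \left(-1 - 6 \cdot 507^{2} + 2 \cdot 507\right)} = \frac{1}{\frac{1}{507} \frac{1}{1 - 1521} \left(-1 - 1542294 + 1014\right)} = \frac{1}{\frac{1}{507} \frac{1}{-1520} \left(-1 - 1542294 + 1014\right)} = \frac{1}{\frac{1}{507} \left(- \frac{1}{1520}\right) \left(-1541281\right)} = \frac{1}{\frac{1541281}{770640}} = \frac{770640}{1541281}$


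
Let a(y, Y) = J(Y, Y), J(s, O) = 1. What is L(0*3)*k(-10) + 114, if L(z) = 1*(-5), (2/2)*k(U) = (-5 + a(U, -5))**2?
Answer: 34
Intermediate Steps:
a(y, Y) = 1
k(U) = 16 (k(U) = (-5 + 1)**2 = (-4)**2 = 16)
L(z) = -5
L(0*3)*k(-10) + 114 = -5*16 + 114 = -80 + 114 = 34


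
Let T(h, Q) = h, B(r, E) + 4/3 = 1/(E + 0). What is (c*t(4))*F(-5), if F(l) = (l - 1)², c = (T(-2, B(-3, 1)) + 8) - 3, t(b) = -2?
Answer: -216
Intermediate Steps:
B(r, E) = -4/3 + 1/E (B(r, E) = -4/3 + 1/(E + 0) = -4/3 + 1/E)
c = 3 (c = (-2 + 8) - 3 = 6 - 3 = 3)
F(l) = (-1 + l)²
(c*t(4))*F(-5) = (3*(-2))*(-1 - 5)² = -6*(-6)² = -6*36 = -216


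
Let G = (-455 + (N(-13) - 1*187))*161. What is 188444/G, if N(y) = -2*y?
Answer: -47111/24794 ≈ -1.9001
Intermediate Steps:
G = -99176 (G = (-455 + (-2*(-13) - 1*187))*161 = (-455 + (26 - 187))*161 = (-455 - 161)*161 = -616*161 = -99176)
188444/G = 188444/(-99176) = 188444*(-1/99176) = -47111/24794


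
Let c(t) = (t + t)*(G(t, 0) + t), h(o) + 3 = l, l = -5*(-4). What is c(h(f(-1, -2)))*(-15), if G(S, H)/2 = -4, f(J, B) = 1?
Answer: -4590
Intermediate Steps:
l = 20
G(S, H) = -8 (G(S, H) = 2*(-4) = -8)
h(o) = 17 (h(o) = -3 + 20 = 17)
c(t) = 2*t*(-8 + t) (c(t) = (t + t)*(-8 + t) = (2*t)*(-8 + t) = 2*t*(-8 + t))
c(h(f(-1, -2)))*(-15) = (2*17*(-8 + 17))*(-15) = (2*17*9)*(-15) = 306*(-15) = -4590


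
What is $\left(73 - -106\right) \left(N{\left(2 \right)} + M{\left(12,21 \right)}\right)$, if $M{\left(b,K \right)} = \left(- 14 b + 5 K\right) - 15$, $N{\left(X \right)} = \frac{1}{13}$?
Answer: $- \frac{181327}{13} \approx -13948.0$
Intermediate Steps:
$N{\left(X \right)} = \frac{1}{13}$
$M{\left(b,K \right)} = -15 - 14 b + 5 K$
$\left(73 - -106\right) \left(N{\left(2 \right)} + M{\left(12,21 \right)}\right) = \left(73 - -106\right) \left(\frac{1}{13} - 78\right) = \left(73 + 106\right) \left(\frac{1}{13} - 78\right) = 179 \left(\frac{1}{13} - 78\right) = 179 \left(- \frac{1013}{13}\right) = - \frac{181327}{13}$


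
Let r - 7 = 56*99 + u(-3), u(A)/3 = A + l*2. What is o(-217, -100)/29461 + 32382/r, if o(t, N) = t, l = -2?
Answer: 68057578/11637095 ≈ 5.8483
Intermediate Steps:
u(A) = -12 + 3*A (u(A) = 3*(A - 2*2) = 3*(A - 4) = 3*(-4 + A) = -12 + 3*A)
r = 5530 (r = 7 + (56*99 + (-12 + 3*(-3))) = 7 + (5544 + (-12 - 9)) = 7 + (5544 - 21) = 7 + 5523 = 5530)
o(-217, -100)/29461 + 32382/r = -217/29461 + 32382/5530 = -217*1/29461 + 32382*(1/5530) = -217/29461 + 2313/395 = 68057578/11637095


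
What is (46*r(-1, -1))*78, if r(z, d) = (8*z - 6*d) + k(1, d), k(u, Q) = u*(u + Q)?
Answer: -7176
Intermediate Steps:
k(u, Q) = u*(Q + u)
r(z, d) = 1 - 5*d + 8*z (r(z, d) = (8*z - 6*d) + 1*(d + 1) = (-6*d + 8*z) + 1*(1 + d) = (-6*d + 8*z) + (1 + d) = 1 - 5*d + 8*z)
(46*r(-1, -1))*78 = (46*(1 - 5*(-1) + 8*(-1)))*78 = (46*(1 + 5 - 8))*78 = (46*(-2))*78 = -92*78 = -7176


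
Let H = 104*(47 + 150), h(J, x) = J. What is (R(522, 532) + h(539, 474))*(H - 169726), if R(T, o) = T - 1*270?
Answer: -118047258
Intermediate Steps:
R(T, o) = -270 + T (R(T, o) = T - 270 = -270 + T)
H = 20488 (H = 104*197 = 20488)
(R(522, 532) + h(539, 474))*(H - 169726) = ((-270 + 522) + 539)*(20488 - 169726) = (252 + 539)*(-149238) = 791*(-149238) = -118047258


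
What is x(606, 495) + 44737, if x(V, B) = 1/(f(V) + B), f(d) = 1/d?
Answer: 13419803233/299971 ≈ 44737.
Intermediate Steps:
x(V, B) = 1/(B + 1/V) (x(V, B) = 1/(1/V + B) = 1/(B + 1/V))
x(606, 495) + 44737 = 606/(1 + 495*606) + 44737 = 606/(1 + 299970) + 44737 = 606/299971 + 44737 = 13419803233/299971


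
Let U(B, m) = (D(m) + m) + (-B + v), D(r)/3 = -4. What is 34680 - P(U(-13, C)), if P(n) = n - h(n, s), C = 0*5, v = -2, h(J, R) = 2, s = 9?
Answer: 34683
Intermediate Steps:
D(r) = -12 (D(r) = 3*(-4) = -12)
C = 0
U(B, m) = -14 + m - B (U(B, m) = (-12 + m) + (-B - 2) = (-12 + m) + (-2 - B) = -14 + m - B)
P(n) = -2 + n (P(n) = n - 1*2 = n - 2 = -2 + n)
34680 - P(U(-13, C)) = 34680 - (-2 + (-14 + 0 - 1*(-13))) = 34680 - (-2 + (-14 + 0 + 13)) = 34680 - (-2 - 1) = 34680 - 1*(-3) = 34680 + 3 = 34683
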